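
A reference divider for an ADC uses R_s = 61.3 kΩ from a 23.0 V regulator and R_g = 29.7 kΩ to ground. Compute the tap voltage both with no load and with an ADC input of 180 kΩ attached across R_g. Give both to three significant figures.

Open-circuit: V = 23.0 × 29.7/(61.3 + 29.7) = 7.51 V.
With the load, R_g becomes R_g‖R_L = 25.49 kΩ, so V = 23.0 × 25.49/86.79 = 6.76 V.

Unloaded: 7.51 V; loaded: 6.76 V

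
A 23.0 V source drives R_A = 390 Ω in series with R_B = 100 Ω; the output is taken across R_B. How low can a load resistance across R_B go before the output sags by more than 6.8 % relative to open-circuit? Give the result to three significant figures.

R_L(min) ≈ 1.09 kΩ

Output resistance R_th = R_A‖R_B = (390 × 100)/490.0 = 79.59 Ω.
The fractional drop is R_th/(R_th + R_L); requiring this ≤ 0.0680 gives R_L ≥ R_th(1/0.0680 − 1) = 79.59 × 13.71 = 1.09 kΩ.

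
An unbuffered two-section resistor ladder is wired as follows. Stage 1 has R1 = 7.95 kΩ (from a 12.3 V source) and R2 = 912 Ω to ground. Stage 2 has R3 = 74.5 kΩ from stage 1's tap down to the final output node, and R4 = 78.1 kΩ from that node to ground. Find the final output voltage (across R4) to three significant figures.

V_out ≈ 0.644 V

Stage 2 presents R3+R4 = 152600 Ω as a load on stage 1's tap.
Stage 1's lower leg becomes R2‖(R3+R4) = 906.6 Ω, so V_mid = 12.3 × 906.6/8857 = 1.259 V.
Stage 2 is itself unloaded: V_out = V_mid × R4/(R3+R4) = 1.259 × 78100/152600 = 0.644 V.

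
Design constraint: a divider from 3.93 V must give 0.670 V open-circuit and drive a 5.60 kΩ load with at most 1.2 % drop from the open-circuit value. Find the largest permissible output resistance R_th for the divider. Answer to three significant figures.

Loading drop = R_th/(R_th + R_L) ≤ 0.0120, so R_th ≤ R_L · ε/(1−ε) = 5.60 kΩ × 0.0120/0.9880 = 68.0 Ω.

R_th ≤ 68.0 Ω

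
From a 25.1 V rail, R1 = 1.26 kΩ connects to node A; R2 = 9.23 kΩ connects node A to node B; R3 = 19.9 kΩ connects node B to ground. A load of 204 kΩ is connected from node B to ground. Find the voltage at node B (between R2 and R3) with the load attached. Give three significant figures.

V ≈ 15.9 V

At node B, R3 is in parallel with the load: R3‖R_L = 18.13 kΩ.
Below node A the resistance is R2 + (R3‖R_L) = 27.36 kΩ, so V_A = 25.1 × 27.36/28.62 = 24.00 V.
Then V_B = V_A × (R3‖R_L)/(R2 + R3‖R_L) = 24.00 × 18.13/27.36 = 15.9 V.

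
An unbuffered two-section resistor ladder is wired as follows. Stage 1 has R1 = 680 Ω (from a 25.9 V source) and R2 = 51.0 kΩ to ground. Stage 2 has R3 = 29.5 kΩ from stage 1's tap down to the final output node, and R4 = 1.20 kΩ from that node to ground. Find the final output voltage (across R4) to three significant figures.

V_out ≈ 0.978 V

Stage 2 presents R3+R4 = 30700 Ω as a load on stage 1's tap.
Stage 1's lower leg becomes R2‖(R3+R4) = 19160 Ω, so V_mid = 25.9 × 19160/19840 = 25.01 V.
Stage 2 is itself unloaded: V_out = V_mid × R4/(R3+R4) = 25.01 × 1200/30700 = 0.978 V.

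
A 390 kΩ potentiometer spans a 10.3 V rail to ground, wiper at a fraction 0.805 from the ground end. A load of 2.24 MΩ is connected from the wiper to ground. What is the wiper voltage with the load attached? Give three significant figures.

The wiper splits the pot into (1−α)R = 76.05 kΩ above and αR = 313.9 kΩ below.
Lower section ‖ load = 275.4 kΩ.
V_wiper = 10.3 × 275.4/(76.05 + 275.4) = 8.07 V.

V ≈ 8.07 V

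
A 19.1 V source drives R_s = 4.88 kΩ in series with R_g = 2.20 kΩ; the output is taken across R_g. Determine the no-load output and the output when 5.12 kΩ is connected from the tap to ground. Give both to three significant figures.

Open-circuit: V = 19.1 × 2.20/(4.88 + 2.20) = 5.94 V.
With the load, R_g becomes R_g‖R_L = 1.539 kΩ, so V = 19.1 × 1.539/6.419 = 4.58 V.

Unloaded: 5.94 V; loaded: 4.58 V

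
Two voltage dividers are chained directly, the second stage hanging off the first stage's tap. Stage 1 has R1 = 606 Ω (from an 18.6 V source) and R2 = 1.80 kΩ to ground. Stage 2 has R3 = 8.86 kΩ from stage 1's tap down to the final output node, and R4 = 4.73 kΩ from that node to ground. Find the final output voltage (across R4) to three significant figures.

V_out ≈ 4.69 V

Stage 2 presents R3+R4 = 13590 Ω as a load on stage 1's tap.
Stage 1's lower leg becomes R2‖(R3+R4) = 1589 Ω, so V_mid = 18.6 × 1589/2195 = 13.47 V.
Stage 2 is itself unloaded: V_out = V_mid × R4/(R3+R4) = 13.47 × 4730/13590 = 4.69 V.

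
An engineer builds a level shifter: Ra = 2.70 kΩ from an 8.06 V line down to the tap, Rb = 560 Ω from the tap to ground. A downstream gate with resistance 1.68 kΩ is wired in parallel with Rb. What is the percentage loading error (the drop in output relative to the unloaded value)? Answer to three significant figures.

21.6 %

The divider's output (Thévenin) resistance is Ra‖Rb = 463.8 Ω.
Fractional drop under load = R_th/(R_th + R_L) = 463.8 / (463.8 + 1680) = 0.2163.
So the output falls by 21.6 %.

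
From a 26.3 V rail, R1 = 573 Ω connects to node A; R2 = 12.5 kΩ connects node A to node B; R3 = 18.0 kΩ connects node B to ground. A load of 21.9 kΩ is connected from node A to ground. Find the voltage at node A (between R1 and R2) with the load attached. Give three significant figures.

V ≈ 25.2 V

Below node A the series string R2+R3 = 30500 Ω sits in parallel with the 21900 Ω load: 12750 Ω.
V_A = 26.3 × 12750/(573 + 12750) = 25.2 V.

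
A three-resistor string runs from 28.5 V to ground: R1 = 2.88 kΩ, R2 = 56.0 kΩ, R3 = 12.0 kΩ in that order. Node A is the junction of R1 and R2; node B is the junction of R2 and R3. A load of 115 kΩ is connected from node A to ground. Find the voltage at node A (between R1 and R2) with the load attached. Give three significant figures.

Below node A the series string R2+R3 = 68.00 kΩ sits in parallel with the 115 kΩ load: 42.73 kΩ.
V_A = 28.5 × 42.73/(2.88 + 42.73) = 26.7 V.

V ≈ 26.7 V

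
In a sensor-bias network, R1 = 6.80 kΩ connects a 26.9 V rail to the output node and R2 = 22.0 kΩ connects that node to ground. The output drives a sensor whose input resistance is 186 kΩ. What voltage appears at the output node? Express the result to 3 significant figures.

V_out ≈ 20.0 V

The load sits in parallel with R2: R2‖R_L = (22.0 × 186) / (22.0 + 186) = 19.67 kΩ.
V_out = 26.9 × 19.67 / (6.80 + 19.67) = 26.9 × 19.67/26.47 = 20.0 V.
(Unloaded it would have been 20.5 V.)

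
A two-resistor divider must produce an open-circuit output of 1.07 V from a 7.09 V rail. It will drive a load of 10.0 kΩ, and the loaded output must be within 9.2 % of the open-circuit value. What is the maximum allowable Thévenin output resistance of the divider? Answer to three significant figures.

R_th ≤ 1.01 kΩ

Loading drop = R_th/(R_th + R_L) ≤ 0.0920, so R_th ≤ R_L · ε/(1−ε) = 10.0 kΩ × 0.0920/0.9080 = 1.01 kΩ.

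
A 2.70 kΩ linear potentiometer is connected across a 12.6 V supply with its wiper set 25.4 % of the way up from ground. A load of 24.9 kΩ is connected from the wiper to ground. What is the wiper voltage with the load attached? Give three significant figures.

The wiper splits the pot into (1−α)R = 2014 Ω above and αR = 685.8 Ω below.
Lower section ‖ load = 667.4 Ω.
V_wiper = 12.6 × 667.4/(2014 + 667.4) = 3.14 V.

V ≈ 3.14 V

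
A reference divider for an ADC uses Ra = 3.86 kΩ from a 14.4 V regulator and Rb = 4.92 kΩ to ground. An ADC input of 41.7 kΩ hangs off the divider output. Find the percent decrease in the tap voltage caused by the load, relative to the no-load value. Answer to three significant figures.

The divider's output (Thévenin) resistance is Ra‖Rb = 2.163 kΩ.
Fractional drop under load = R_th/(R_th + R_L) = 2.163 / (2.163 + 41.7) = 0.04931.
So the output falls by 4.93 %.

4.93 %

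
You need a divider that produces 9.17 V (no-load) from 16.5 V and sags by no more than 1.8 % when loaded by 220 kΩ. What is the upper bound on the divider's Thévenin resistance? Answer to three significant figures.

R_th ≤ 4.03 kΩ

Loading drop = R_th/(R_th + R_L) ≤ 0.0180, so R_th ≤ R_L · ε/(1−ε) = 220 kΩ × 0.0180/0.9820 = 4.03 kΩ.
(Any R1, R2 with R2/(R1+R2) = 0.556 and R1‖R2 ≤ 4.03 kΩ will meet the spec.)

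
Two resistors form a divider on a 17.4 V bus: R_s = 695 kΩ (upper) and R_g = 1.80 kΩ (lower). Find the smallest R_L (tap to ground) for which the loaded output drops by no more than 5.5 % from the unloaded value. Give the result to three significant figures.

Output resistance R_th = R_s‖R_g = (695 × 1.80)/696.8 = 1.795 kΩ.
The fractional drop is R_th/(R_th + R_L); requiring this ≤ 0.0550 gives R_L ≥ R_th(1/0.0550 − 1) = 1.795 × 17.18 = 30.8 kΩ.

R_L(min) ≈ 30.8 kΩ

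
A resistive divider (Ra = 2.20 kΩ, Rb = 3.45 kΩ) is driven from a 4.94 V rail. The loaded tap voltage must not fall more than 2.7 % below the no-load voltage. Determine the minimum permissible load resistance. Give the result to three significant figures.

Output resistance R_th = Ra‖Rb = (2.20 × 3.45)/5.650 = 1.343 kΩ.
The fractional drop is R_th/(R_th + R_L); requiring this ≤ 0.0270 gives R_L ≥ R_th(1/0.0270 − 1) = 1.343 × 36.04 = 48.4 kΩ.

R_L(min) ≈ 48.4 kΩ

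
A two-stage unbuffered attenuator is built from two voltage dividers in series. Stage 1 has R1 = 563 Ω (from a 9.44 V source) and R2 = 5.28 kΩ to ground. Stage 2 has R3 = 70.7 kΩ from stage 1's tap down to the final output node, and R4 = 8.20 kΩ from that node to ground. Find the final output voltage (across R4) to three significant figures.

V_out ≈ 0.881 V

Stage 2 presents R3+R4 = 78900 Ω as a load on stage 1's tap.
Stage 1's lower leg becomes R2‖(R3+R4) = 4949 Ω, so V_mid = 9.44 × 4949/5512 = 8.476 V.
Stage 2 is itself unloaded: V_out = V_mid × R4/(R3+R4) = 8.476 × 8200/78900 = 0.881 V.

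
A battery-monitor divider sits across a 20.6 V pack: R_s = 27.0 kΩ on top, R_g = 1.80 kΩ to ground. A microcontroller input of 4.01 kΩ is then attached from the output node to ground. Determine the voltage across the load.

The load sits in parallel with R_g: R_g‖R_L = (1.80 × 4.01) / (1.80 + 4.01) = 1.242 kΩ.
V_out = 20.6 × 1.242 / (27.0 + 1.242) = 20.6 × 1.242/28.24 = 0.906 V.

V_out ≈ 0.906 V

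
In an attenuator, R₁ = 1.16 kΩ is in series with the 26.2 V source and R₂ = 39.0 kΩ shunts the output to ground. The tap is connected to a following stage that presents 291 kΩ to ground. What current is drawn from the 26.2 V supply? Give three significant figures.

I ≈ 0.737 mA

R₂‖R_L = 34.39 kΩ, so the source sees R₁ + R₂‖R_L = 35.55 kΩ.
I = 26.2 V / 35.55 kΩ = 0.737 mA.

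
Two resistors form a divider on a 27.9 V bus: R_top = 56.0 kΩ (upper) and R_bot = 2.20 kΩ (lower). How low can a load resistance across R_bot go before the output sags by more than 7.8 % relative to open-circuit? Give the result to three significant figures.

Output resistance R_th = R_top‖R_bot = (56.0 × 2.20)/58.20 = 2.117 kΩ.
The fractional drop is R_th/(R_th + R_L); requiring this ≤ 0.0780 gives R_L ≥ R_th(1/0.0780 − 1) = 2.117 × 11.82 = 25.0 kΩ.

R_L(min) ≈ 25.0 kΩ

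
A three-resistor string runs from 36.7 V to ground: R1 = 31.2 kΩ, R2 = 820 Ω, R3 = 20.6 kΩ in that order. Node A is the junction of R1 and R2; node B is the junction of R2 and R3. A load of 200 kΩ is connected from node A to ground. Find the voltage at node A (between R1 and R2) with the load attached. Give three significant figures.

V ≈ 14.0 V

Below node A the series string R2+R3 = 21420 Ω sits in parallel with the 200000 Ω load: 19350 Ω.
V_A = 36.7 × 19350/(31200 + 19350) = 14.0 V.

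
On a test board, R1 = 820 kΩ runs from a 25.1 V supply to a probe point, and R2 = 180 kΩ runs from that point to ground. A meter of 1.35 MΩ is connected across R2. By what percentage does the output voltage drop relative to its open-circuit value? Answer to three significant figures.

9.86 %

Unloaded V = 25.1 × 180/1000 = 4.5180 V.
Loaded: R2‖R_L = 158.8 kΩ, giving V = 25.1 × 158.8/978.8 = 4.0727 V.
Drop = (4.5180 − 4.0727) / 4.5180 = 9.86 %.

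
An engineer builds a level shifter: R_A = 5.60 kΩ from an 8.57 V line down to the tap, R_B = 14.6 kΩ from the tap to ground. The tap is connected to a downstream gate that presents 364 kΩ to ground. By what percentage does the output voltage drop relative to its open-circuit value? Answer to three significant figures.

The divider's output (Thévenin) resistance is R_A‖R_B = 4.048 kΩ.
Fractional drop under load = R_th/(R_th + R_L) = 4.048 / (4.048 + 364) = 0.01100.
So the output falls by 1.10 %.

1.10 %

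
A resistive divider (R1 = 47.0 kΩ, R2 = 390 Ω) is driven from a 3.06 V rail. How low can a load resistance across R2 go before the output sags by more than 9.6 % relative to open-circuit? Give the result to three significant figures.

Output resistance R_th = R1‖R2 = (47000 × 390)/47390 = 386.8 Ω.
The fractional drop is R_th/(R_th + R_L); requiring this ≤ 0.0960 gives R_L ≥ R_th(1/0.0960 − 1) = 386.8 × 9.417 = 3.64 kΩ.

R_L(min) ≈ 3.64 kΩ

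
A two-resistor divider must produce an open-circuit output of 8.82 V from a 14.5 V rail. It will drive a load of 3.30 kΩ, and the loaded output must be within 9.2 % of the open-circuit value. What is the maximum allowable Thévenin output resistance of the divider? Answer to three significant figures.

R_th ≤ 334 Ω

Loading drop = R_th/(R_th + R_L) ≤ 0.0920, so R_th ≤ R_L · ε/(1−ε) = 3.30 kΩ × 0.0920/0.9080 = 334 Ω.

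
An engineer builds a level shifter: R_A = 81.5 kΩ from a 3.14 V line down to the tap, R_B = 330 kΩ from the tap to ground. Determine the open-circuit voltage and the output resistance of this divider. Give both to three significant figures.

V_th = 2.52 V, R_th = 65.4 kΩ

V_th is the open-circuit tap voltage: 3.14 × 330/(81.5 + 330) = 2.52 V.
With the supply zeroed, R_A and R_B appear in parallel from the tap: R_th = R_A‖R_B = (81.5 × 330)/411.5 = 65.4 kΩ.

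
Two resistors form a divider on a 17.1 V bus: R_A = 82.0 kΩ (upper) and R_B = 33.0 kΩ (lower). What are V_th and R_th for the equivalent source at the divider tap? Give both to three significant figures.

V_th is the open-circuit tap voltage: 17.1 × 33.0/(82.0 + 33.0) = 4.91 V.
With the supply zeroed, R_A and R_B appear in parallel from the tap: R_th = R_A‖R_B = (82.0 × 33.0)/115.0 = 23.5 kΩ.

V_th = 4.91 V, R_th = 23.5 kΩ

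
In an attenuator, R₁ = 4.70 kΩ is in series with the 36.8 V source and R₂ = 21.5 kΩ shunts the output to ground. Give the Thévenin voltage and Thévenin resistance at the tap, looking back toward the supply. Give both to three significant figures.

V_th = 30.2 V, R_th = 3.86 kΩ

V_th is the open-circuit tap voltage: 36.8 × 21.5/(4.70 + 21.5) = 30.2 V.
With the supply zeroed, R₁ and R₂ appear in parallel from the tap: R_th = R₁‖R₂ = (4.70 × 21.5)/26.20 = 3.86 kΩ.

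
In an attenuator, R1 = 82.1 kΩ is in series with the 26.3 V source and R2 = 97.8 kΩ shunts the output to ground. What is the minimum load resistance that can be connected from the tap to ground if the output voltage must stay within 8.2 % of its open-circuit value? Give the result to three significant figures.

R_L(min) ≈ 500 kΩ

Output resistance R_th = R1‖R2 = (82.1 × 97.8)/179.9 = 44.63 kΩ.
The fractional drop is R_th/(R_th + R_L); requiring this ≤ 0.0820 gives R_L ≥ R_th(1/0.0820 − 1) = 44.63 × 11.20 = 500 kΩ.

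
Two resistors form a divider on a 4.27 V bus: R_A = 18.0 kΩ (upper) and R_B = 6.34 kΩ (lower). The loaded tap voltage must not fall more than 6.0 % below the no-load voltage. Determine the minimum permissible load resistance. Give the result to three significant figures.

R_L(min) ≈ 73.5 kΩ

Output resistance R_th = R_A‖R_B = (18.0 × 6.34)/24.34 = 4.689 kΩ.
The fractional drop is R_th/(R_th + R_L); requiring this ≤ 0.0600 gives R_L ≥ R_th(1/0.0600 − 1) = 4.689 × 15.67 = 73.5 kΩ.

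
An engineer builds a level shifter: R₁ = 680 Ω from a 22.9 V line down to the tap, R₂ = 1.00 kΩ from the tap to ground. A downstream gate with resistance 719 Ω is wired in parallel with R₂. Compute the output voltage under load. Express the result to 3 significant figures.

The load sits in parallel with R₂: R₂‖R_L = (1000 × 719) / (1000 + 719) = 418.3 Ω.
V_out = 22.9 × 418.3 / (680 + 418.3) = 22.9 × 418.3/1098 = 8.72 V.

V_out ≈ 8.72 V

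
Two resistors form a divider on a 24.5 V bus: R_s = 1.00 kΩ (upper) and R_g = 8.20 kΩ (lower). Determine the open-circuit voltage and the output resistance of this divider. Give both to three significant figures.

V_th = 21.8 V, R_th = 891 Ω

V_th is the open-circuit tap voltage: 24.5 × 8.20/(1.00 + 8.20) = 21.8 V.
With the supply zeroed, R_s and R_g appear in parallel from the tap: R_th = R_s‖R_g = (1.00 × 8.20)/9.200 = 891 Ω.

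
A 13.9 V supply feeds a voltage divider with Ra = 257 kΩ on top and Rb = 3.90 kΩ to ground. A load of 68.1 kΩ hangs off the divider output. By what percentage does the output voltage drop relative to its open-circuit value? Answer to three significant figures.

5.34 %

The divider's output (Thévenin) resistance is Ra‖Rb = 3.842 kΩ.
Fractional drop under load = R_th/(R_th + R_L) = 3.842 / (3.842 + 68.1) = 0.05340.
So the output falls by 5.34 %.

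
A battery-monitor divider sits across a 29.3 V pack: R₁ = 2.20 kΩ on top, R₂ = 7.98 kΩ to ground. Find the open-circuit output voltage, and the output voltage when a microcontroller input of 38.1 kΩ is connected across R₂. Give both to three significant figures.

Open-circuit: V = 29.3 × 7.98/(2.20 + 7.98) = 23.0 V.
With the load, R₂ becomes R₂‖R_L = 6.598 kΩ, so V = 29.3 × 6.598/8.798 = 22.0 V.

Unloaded: 23.0 V; loaded: 22.0 V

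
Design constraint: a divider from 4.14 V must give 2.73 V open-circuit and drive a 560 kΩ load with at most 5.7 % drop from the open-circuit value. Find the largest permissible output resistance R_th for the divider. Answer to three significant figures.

R_th ≤ 33.8 kΩ

Loading drop = R_th/(R_th + R_L) ≤ 0.0570, so R_th ≤ R_L · ε/(1−ε) = 560 kΩ × 0.0570/0.9430 = 33.8 kΩ.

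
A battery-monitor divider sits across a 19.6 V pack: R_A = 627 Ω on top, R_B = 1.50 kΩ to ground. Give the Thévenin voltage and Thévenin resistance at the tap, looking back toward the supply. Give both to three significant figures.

V_th = 13.8 V, R_th = 442 Ω

V_th is the open-circuit tap voltage: 19.6 × 1500/(627 + 1500) = 13.8 V.
With the supply zeroed, R_A and R_B appear in parallel from the tap: R_th = R_A‖R_B = (627 × 1500)/2127 = 442 Ω.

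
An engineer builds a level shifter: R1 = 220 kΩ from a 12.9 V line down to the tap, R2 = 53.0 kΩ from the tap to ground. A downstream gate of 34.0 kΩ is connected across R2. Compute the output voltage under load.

V_out ≈ 1.11 V

The load sits in parallel with R2: R2‖R_L = (53.0 × 34.0) / (53.0 + 34.0) = 20.71 kΩ.
V_out = 12.9 × 20.71 / (220 + 20.71) = 12.9 × 20.71/240.7 = 1.11 V.
(Unloaded it would have been 2.50 V.)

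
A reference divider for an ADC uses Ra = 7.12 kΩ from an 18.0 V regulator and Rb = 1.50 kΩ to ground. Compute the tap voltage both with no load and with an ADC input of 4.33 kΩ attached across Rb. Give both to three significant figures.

Open-circuit: V = 18.0 × 1.50/(7.12 + 1.50) = 3.13 V.
With the load, Rb becomes Rb‖R_L = 1.114 kΩ, so V = 18.0 × 1.114/8.234 = 2.44 V.

Unloaded: 3.13 V; loaded: 2.44 V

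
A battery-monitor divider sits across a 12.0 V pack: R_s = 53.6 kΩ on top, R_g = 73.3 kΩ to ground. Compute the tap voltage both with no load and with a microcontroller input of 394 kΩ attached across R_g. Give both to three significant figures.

Unloaded: 6.93 V; loaded: 6.43 V

Open-circuit: V = 12.0 × 73.3/(53.6 + 73.3) = 6.93 V.
With the load, R_g becomes R_g‖R_L = 61.80 kΩ, so V = 12.0 × 61.80/115.4 = 6.43 V.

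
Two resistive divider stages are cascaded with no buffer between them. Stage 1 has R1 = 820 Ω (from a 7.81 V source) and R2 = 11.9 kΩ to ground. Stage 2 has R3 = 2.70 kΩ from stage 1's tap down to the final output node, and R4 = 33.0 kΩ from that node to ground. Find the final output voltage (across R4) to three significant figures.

V_out ≈ 6.61 V

Stage 2 presents R3+R4 = 35700 Ω as a load on stage 1's tap.
Stage 1's lower leg becomes R2‖(R3+R4) = 8925 Ω, so V_mid = 7.81 × 8925/9745 = 7.153 V.
Stage 2 is itself unloaded: V_out = V_mid × R4/(R3+R4) = 7.153 × 33000/35700 = 6.61 V.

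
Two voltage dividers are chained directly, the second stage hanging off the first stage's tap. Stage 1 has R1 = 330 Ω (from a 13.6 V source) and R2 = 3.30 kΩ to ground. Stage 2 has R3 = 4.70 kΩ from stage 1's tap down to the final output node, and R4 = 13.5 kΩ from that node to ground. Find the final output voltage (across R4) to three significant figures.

Stage 2 presents R3+R4 = 18200 Ω as a load on stage 1's tap.
Stage 1's lower leg becomes R2‖(R3+R4) = 2793 Ω, so V_mid = 13.6 × 2793/3123 = 12.16 V.
Stage 2 is itself unloaded: V_out = V_mid × R4/(R3+R4) = 12.16 × 13500/18200 = 9.02 V.

V_out ≈ 9.02 V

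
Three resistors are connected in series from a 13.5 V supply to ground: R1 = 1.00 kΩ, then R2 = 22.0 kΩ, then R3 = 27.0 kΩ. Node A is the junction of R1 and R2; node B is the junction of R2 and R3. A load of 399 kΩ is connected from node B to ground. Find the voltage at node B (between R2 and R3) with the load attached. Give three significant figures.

V ≈ 7.07 V

At node B, R3 is in parallel with the load: R3‖R_L = 25.29 kΩ.
Below node A the resistance is R2 + (R3‖R_L) = 47.29 kΩ, so V_A = 13.5 × 47.29/48.29 = 13.22 V.
Then V_B = V_A × (R3‖R_L)/(R2 + R3‖R_L) = 13.22 × 25.29/47.29 = 7.07 V.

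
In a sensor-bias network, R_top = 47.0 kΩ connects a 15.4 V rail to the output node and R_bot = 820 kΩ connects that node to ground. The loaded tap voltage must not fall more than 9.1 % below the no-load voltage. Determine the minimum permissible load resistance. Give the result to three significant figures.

R_L(min) ≈ 444 kΩ

Output resistance R_th = R_top‖R_bot = (47.0 × 820)/867.0 = 44.45 kΩ.
The fractional drop is R_th/(R_th + R_L); requiring this ≤ 0.0910 gives R_L ≥ R_th(1/0.0910 − 1) = 44.45 × 9.989 = 444 kΩ.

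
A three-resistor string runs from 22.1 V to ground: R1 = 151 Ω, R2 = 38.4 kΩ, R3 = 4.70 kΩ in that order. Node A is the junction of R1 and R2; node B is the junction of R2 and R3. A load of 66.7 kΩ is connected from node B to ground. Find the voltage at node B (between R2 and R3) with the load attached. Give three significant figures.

V ≈ 2.26 V

At node B, R3 is in parallel with the load: R3‖R_L = 4391 Ω.
Below node A the resistance is R2 + (R3‖R_L) = 42790 Ω, so V_A = 22.1 × 42790/42940 = 22.02 V.
Then V_B = V_A × (R3‖R_L)/(R2 + R3‖R_L) = 22.02 × 4391/42790 = 2.26 V.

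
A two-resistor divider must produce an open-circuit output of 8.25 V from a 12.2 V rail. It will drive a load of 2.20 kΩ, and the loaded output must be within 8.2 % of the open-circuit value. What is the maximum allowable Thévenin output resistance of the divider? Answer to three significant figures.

Loading drop = R_th/(R_th + R_L) ≤ 0.0820, so R_th ≤ R_L · ε/(1−ε) = 2.20 kΩ × 0.0820/0.9180 = 197 Ω.

R_th ≤ 197 Ω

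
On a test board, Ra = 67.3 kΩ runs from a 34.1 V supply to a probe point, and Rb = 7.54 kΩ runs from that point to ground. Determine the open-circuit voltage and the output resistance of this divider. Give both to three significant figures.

V_th = 3.44 V, R_th = 6.78 kΩ

V_th is the open-circuit tap voltage: 34.1 × 7.54/(67.3 + 7.54) = 3.44 V.
With the supply zeroed, Ra and Rb appear in parallel from the tap: R_th = Ra‖Rb = (67.3 × 7.54)/74.84 = 6.78 kΩ.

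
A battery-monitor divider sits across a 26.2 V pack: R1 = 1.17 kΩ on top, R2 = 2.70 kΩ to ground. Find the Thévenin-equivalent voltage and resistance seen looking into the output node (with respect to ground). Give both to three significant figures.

V_th is the open-circuit tap voltage: 26.2 × 2.70/(1.17 + 2.70) = 18.3 V.
With the supply zeroed, R1 and R2 appear in parallel from the tap: R_th = R1‖R2 = (1.17 × 2.70)/3.870 = 816 Ω.

V_th = 18.3 V, R_th = 816 Ω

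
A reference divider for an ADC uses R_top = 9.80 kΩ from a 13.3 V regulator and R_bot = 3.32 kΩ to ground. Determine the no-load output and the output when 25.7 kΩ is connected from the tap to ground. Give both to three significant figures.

Open-circuit: V = 13.3 × 3.32/(9.80 + 3.32) = 3.37 V.
With the load, R_bot becomes R_bot‖R_L = 2.940 kΩ, so V = 13.3 × 2.940/12.74 = 3.07 V.

Unloaded: 3.37 V; loaded: 3.07 V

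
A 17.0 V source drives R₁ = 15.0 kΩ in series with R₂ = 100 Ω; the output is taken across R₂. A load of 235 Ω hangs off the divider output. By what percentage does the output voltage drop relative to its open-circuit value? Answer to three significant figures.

29.7 %

The divider's output (Thévenin) resistance is R₁‖R₂ = 99.34 Ω.
Fractional drop under load = R_th/(R_th + R_L) = 99.34 / (99.34 + 235) = 0.2971.
So the output falls by 29.7 %.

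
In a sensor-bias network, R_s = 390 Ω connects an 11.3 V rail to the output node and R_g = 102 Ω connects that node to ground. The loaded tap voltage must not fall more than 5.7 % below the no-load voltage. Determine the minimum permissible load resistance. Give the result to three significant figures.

Output resistance R_th = R_s‖R_g = (390 × 102)/492.0 = 80.85 Ω.
The fractional drop is R_th/(R_th + R_L); requiring this ≤ 0.0570 gives R_L ≥ R_th(1/0.0570 − 1) = 80.85 × 16.54 = 1.34 kΩ.

R_L(min) ≈ 1.34 kΩ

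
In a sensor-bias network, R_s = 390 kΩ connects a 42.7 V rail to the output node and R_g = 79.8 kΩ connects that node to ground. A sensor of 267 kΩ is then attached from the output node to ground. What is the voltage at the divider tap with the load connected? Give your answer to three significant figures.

V_out ≈ 5.81 V

The load sits in parallel with R_g: R_g‖R_L = (79.8 × 267) / (79.8 + 267) = 61.44 kΩ.
V_out = 42.7 × 61.44 / (390 + 61.44) = 42.7 × 61.44/451.4 = 5.81 V.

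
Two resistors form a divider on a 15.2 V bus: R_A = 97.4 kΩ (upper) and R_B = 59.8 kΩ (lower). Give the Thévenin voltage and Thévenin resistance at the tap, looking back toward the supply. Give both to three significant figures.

V_th is the open-circuit tap voltage: 15.2 × 59.8/(97.4 + 59.8) = 5.78 V.
With the supply zeroed, R_A and R_B appear in parallel from the tap: R_th = R_A‖R_B = (97.4 × 59.8)/157.2 = 37.1 kΩ.

V_th = 5.78 V, R_th = 37.1 kΩ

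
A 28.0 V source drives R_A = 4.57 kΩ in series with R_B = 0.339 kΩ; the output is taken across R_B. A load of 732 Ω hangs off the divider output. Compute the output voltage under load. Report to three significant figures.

The load sits in parallel with R_B: R_B‖R_L = (339 × 732) / (339 + 732) = 231.7 Ω.
V_out = 28.0 × 231.7 / (4570 + 231.7) = 28.0 × 231.7/4802 = 1.35 V.

V_out ≈ 1.35 V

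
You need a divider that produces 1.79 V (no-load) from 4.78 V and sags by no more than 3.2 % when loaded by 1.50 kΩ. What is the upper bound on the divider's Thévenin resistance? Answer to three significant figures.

R_th ≤ 49.6 Ω

Loading drop = R_th/(R_th + R_L) ≤ 0.0320, so R_th ≤ R_L · ε/(1−ε) = 1.50 kΩ × 0.0320/0.9680 = 49.6 Ω.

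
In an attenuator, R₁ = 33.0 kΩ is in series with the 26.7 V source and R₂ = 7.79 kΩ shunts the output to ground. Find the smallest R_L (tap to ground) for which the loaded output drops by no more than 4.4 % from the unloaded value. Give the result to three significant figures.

R_L(min) ≈ 137 kΩ

Output resistance R_th = R₁‖R₂ = (33.0 × 7.79)/40.79 = 6.302 kΩ.
The fractional drop is R_th/(R_th + R_L); requiring this ≤ 0.0440 gives R_L ≥ R_th(1/0.0440 − 1) = 6.302 × 21.73 = 137 kΩ.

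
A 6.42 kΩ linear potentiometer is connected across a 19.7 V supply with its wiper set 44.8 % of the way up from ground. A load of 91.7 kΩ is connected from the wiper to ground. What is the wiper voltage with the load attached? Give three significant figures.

V ≈ 8.68 V

The wiper splits the pot into (1−α)R = 3.544 kΩ above and αR = 2.876 kΩ below.
Lower section ‖ load = 2.789 kΩ.
V_wiper = 19.7 × 2.789/(3.544 + 2.789) = 8.68 V.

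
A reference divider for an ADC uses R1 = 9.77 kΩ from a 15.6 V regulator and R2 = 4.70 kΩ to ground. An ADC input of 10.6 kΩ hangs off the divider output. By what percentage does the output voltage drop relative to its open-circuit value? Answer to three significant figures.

23.0 %

The divider's output (Thévenin) resistance is R1‖R2 = 3.173 kΩ.
Fractional drop under load = R_th/(R_th + R_L) = 3.173 / (3.173 + 10.6) = 0.2304.
So the output falls by 23.0 %.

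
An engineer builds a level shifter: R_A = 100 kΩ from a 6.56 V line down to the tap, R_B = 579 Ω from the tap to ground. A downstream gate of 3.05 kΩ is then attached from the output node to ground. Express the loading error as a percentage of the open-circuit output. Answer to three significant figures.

15.9 %

The divider's output (Thévenin) resistance is R_A‖R_B = 575.7 Ω.
Fractional drop under load = R_th/(R_th + R_L) = 575.7 / (575.7 + 3050) = 0.1588.
So the output falls by 15.9 %.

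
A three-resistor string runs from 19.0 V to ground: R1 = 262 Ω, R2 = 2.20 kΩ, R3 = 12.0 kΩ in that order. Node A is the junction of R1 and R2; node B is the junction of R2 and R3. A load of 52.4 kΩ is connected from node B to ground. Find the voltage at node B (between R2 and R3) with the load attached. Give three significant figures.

V ≈ 15.2 V

At node B, R3 is in parallel with the load: R3‖R_L = 9764 Ω.
Below node A the resistance is R2 + (R3‖R_L) = 11960 Ω, so V_A = 19.0 × 11960/12230 = 18.59 V.
Then V_B = V_A × (R3‖R_L)/(R2 + R3‖R_L) = 18.59 × 9764/11960 = 15.2 V.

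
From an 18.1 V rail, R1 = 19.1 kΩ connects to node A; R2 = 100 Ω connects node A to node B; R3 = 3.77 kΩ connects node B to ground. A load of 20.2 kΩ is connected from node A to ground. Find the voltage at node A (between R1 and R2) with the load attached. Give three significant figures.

V ≈ 2.63 V

Below node A the series string R2+R3 = 3870 Ω sits in parallel with the 20200 Ω load: 3248 Ω.
V_A = 18.1 × 3248/(19100 + 3248) = 2.63 V.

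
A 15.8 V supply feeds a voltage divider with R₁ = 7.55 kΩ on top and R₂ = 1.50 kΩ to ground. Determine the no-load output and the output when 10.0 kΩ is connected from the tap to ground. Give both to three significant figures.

Open-circuit: V = 15.8 × 1.50/(7.55 + 1.50) = 2.62 V.
With the load, R₂ becomes R₂‖R_L = 1.304 kΩ, so V = 15.8 × 1.304/8.854 = 2.33 V.

Unloaded: 2.62 V; loaded: 2.33 V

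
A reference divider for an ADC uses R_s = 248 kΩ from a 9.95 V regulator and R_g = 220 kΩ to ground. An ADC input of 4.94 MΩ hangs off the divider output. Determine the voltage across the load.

V_out ≈ 4.57 V

The load sits in parallel with R_g: R_g‖R_L = (220 × 4940) / (220 + 4940) = 210.6 kΩ.
V_out = 9.95 × 210.6 / (248 + 210.6) = 9.95 × 210.6/458.6 = 4.57 V.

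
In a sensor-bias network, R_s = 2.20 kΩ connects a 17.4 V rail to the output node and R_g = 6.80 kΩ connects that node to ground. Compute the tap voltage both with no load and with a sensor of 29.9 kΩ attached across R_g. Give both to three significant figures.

Open-circuit: V = 17.4 × 6.80/(2.20 + 6.80) = 13.1 V.
With the load, R_g becomes R_g‖R_L = 5.540 kΩ, so V = 17.4 × 5.540/7.740 = 12.5 V.

Unloaded: 13.1 V; loaded: 12.5 V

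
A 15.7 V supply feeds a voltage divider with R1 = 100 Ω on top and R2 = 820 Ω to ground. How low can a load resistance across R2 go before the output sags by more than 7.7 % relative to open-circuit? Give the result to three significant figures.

R_L(min) ≈ 1.07 kΩ

Output resistance R_th = R1‖R2 = (100 × 820)/920.0 = 89.13 Ω.
The fractional drop is R_th/(R_th + R_L); requiring this ≤ 0.0770 gives R_L ≥ R_th(1/0.0770 − 1) = 89.13 × 11.99 = 1.07 kΩ.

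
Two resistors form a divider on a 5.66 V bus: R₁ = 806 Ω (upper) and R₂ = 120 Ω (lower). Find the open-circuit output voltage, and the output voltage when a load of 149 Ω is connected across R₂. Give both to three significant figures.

Unloaded: 0.733 V; loaded: 0.431 V

Open-circuit: V = 5.66 × 120/(806 + 120) = 0.733 V.
With the load, R₂ becomes R₂‖R_L = 66.47 Ω, so V = 5.66 × 66.47/872.5 = 0.431 V.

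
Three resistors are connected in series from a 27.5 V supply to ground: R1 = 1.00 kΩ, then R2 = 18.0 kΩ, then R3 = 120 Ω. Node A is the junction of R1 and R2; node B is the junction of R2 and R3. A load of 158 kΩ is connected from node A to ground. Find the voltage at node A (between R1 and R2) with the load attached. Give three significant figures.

Below node A the series string R2+R3 = 18120 Ω sits in parallel with the 158000 Ω load: 16260 Ω.
V_A = 27.5 × 16260/(1000 + 16260) = 25.9 V.

V ≈ 25.9 V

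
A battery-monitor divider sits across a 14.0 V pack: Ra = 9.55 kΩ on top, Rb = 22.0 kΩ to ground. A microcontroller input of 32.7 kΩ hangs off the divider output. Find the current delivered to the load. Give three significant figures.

Rb‖R_L = 13.15 kΩ; V_out = 14.0 × 13.15/22.70 = 8.111 V.
I_L = V_out / R_L = 8.111 / 32.7 kΩ = 0.248 mA.

I_L ≈ 0.248 mA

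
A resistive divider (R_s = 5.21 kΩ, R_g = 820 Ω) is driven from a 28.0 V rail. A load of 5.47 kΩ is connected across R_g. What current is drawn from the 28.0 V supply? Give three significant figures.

I ≈ 4.73 mA

R_g‖R_L = 713.1 Ω, so the source sees R_s + R_g‖R_L = 5923 Ω.
I = 28.0 V / 5923 Ω = 4.73 mA.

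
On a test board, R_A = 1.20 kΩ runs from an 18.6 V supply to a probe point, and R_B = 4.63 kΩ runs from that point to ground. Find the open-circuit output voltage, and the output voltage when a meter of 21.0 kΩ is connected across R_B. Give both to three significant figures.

Unloaded: 14.8 V; loaded: 14.1 V

Open-circuit: V = 18.6 × 4.63/(1.20 + 4.63) = 14.8 V.
With the load, R_B becomes R_B‖R_L = 3.794 kΩ, so V = 18.6 × 3.794/4.994 = 14.1 V.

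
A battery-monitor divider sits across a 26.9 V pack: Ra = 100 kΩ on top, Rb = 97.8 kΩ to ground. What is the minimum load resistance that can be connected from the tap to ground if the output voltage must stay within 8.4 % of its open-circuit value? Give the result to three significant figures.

Output resistance R_th = Ra‖Rb = (100 × 97.8)/197.8 = 49.44 kΩ.
The fractional drop is R_th/(R_th + R_L); requiring this ≤ 0.0840 gives R_L ≥ R_th(1/0.0840 − 1) = 49.44 × 10.90 = 539 kΩ.

R_L(min) ≈ 539 kΩ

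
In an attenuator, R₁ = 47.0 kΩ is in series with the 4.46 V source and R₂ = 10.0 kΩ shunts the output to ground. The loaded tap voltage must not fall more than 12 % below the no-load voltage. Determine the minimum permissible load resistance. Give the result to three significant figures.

R_L(min) ≈ 60.5 kΩ

Output resistance R_th = R₁‖R₂ = (47.0 × 10.0)/57.00 = 8.246 kΩ.
The fractional drop is R_th/(R_th + R_L); requiring this ≤ 0.120 gives R_L ≥ R_th(1/0.120 − 1) = 8.246 × 7.333 = 60.5 kΩ.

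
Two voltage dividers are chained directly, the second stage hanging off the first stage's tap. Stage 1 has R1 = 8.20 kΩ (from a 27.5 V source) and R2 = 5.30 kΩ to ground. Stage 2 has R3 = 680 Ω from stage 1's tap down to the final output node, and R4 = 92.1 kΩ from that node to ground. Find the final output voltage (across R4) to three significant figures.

V_out ≈ 10.4 V

Stage 2 presents R3+R4 = 92780 Ω as a load on stage 1's tap.
Stage 1's lower leg becomes R2‖(R3+R4) = 5014 Ω, so V_mid = 27.5 × 5014/13210 = 10.43 V.
Stage 2 is itself unloaded: V_out = V_mid × R4/(R3+R4) = 10.43 × 92100/92780 = 10.4 V.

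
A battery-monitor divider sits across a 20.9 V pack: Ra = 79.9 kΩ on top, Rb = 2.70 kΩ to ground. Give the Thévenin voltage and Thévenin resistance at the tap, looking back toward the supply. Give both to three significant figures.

V_th = 0.683 V, R_th = 2.61 kΩ

V_th is the open-circuit tap voltage: 20.9 × 2.70/(79.9 + 2.70) = 0.683 V.
With the supply zeroed, Ra and Rb appear in parallel from the tap: R_th = Ra‖Rb = (79.9 × 2.70)/82.60 = 2.61 kΩ.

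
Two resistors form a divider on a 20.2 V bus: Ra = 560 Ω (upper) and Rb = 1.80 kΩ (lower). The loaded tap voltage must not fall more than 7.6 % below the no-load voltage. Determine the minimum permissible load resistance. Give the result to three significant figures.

Output resistance R_th = Ra‖Rb = (560 × 1800)/2360 = 427.1 Ω.
The fractional drop is R_th/(R_th + R_L); requiring this ≤ 0.0760 gives R_L ≥ R_th(1/0.0760 − 1) = 427.1 × 12.16 = 5.19 kΩ.

R_L(min) ≈ 5.19 kΩ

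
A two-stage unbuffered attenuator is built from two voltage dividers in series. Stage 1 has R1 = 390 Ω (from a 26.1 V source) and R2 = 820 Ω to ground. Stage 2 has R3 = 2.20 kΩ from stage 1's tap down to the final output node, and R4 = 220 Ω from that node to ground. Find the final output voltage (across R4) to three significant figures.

V_out ≈ 1.45 V

Stage 2 presents R3+R4 = 2420 Ω as a load on stage 1's tap.
Stage 1's lower leg becomes R2‖(R3+R4) = 612.5 Ω, so V_mid = 26.1 × 612.5/1002 = 15.95 V.
Stage 2 is itself unloaded: V_out = V_mid × R4/(R3+R4) = 15.95 × 220/2420 = 1.45 V.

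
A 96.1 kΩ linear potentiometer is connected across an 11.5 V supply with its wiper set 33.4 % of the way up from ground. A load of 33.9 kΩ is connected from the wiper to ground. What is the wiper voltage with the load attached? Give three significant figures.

The wiper splits the pot into (1−α)R = 64.00 kΩ above and αR = 32.10 kΩ below.
Lower section ‖ load = 16.49 kΩ.
V_wiper = 11.5 × 16.49/(64.00 + 16.49) = 2.36 V.

V ≈ 2.36 V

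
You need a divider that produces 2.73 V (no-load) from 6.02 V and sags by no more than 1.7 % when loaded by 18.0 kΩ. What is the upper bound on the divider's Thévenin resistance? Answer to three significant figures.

Loading drop = R_th/(R_th + R_L) ≤ 0.0170, so R_th ≤ R_L · ε/(1−ε) = 18.0 kΩ × 0.0170/0.9830 = 311 Ω.
(Any R1, R2 with R2/(R1+R2) = 0.453 and R1‖R2 ≤ 311 Ω will meet the spec.)

R_th ≤ 311 Ω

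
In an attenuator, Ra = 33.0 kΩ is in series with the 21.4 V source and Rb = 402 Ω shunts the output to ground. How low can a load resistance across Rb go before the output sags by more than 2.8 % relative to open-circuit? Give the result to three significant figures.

R_L(min) ≈ 13.8 kΩ

Output resistance R_th = Ra‖Rb = (33000 × 402)/33400 = 397.2 Ω.
The fractional drop is R_th/(R_th + R_L); requiring this ≤ 0.0280 gives R_L ≥ R_th(1/0.0280 − 1) = 397.2 × 34.71 = 13.8 kΩ.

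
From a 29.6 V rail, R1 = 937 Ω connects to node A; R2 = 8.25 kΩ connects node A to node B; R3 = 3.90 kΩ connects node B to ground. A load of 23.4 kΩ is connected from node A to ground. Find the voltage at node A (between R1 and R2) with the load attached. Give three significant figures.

V ≈ 26.5 V

Below node A the series string R2+R3 = 12150 Ω sits in parallel with the 23400 Ω load: 7997 Ω.
V_A = 29.6 × 7997/(937 + 7997) = 26.5 V.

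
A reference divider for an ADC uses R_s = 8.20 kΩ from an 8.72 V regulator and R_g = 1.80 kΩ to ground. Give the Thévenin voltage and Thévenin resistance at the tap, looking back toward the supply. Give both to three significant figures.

V_th is the open-circuit tap voltage: 8.72 × 1.80/(8.20 + 1.80) = 1.57 V.
With the supply zeroed, R_s and R_g appear in parallel from the tap: R_th = R_s‖R_g = (8.20 × 1.80)/10.00 = 1.48 kΩ.

V_th = 1.57 V, R_th = 1.48 kΩ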